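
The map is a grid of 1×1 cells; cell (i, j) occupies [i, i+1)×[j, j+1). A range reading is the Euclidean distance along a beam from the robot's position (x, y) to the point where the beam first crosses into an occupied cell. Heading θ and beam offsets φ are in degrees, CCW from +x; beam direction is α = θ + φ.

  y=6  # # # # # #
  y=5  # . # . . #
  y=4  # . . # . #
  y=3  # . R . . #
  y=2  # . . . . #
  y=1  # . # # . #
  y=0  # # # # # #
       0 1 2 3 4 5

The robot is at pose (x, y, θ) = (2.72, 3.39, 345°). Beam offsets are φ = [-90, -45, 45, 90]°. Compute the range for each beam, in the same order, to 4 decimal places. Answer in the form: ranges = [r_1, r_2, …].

beam 1: φ=-90°, α=255°
  cosα=-0.2588 sinα=-0.9659 | (2,3) | tMaxX 2.7819 tMaxY 0.4038 | tΔX 3.8637 tΔY 1.0353
    t=0.4038 [y] (2,2)
    t=1.4390 [y] (2,1) — stop
  → r_1 = 1.4390
beam 2: φ=-45°, α=300°
  cosα=0.5000 sinα=-0.8660 | (2,3) | tMaxX 0.5600 tMaxY 0.4503 | tΔX 2.0000 tΔY 1.1547
    t=0.4503 [y] (2,2)
    t=0.5600 [x] (3,2)
    t=1.6050 [y] (3,1) — stop
  → r_2 = 1.6050
beam 3: φ=45°, α=30°
  cosα=0.8660 sinα=0.5000 | (2,3) | tMaxX 0.3233 tMaxY 1.2200 | tΔX 1.1547 tΔY 2.0000
    t=0.3233 [x] (3,3)
    t=1.2200 [y] (3,4) — stop
  → r_3 = 1.2200
beam 4: φ=90°, α=75°
  cosα=0.2588 sinα=0.9659 | (2,3) | tMaxX 1.0818 tMaxY 0.6315 | tΔX 3.8637 tΔY 1.0353
    t=0.6315 [y] (2,4)
    t=1.0818 [x] (3,4) — stop
  → r_4 = 1.0818

ranges = [1.4390, 1.6050, 1.2200, 1.0818]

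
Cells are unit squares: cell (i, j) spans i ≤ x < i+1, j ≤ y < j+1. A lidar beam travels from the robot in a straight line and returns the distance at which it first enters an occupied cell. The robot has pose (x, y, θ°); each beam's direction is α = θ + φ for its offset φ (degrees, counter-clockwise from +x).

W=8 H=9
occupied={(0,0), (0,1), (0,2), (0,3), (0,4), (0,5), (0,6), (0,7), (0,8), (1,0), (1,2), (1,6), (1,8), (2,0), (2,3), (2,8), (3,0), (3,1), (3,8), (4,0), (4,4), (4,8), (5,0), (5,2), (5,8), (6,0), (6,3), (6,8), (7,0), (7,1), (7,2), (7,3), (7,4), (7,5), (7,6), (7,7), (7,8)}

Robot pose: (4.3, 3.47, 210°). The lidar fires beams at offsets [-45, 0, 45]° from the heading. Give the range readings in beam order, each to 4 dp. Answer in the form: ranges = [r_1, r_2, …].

beam 1: φ=-45°, α=165°
  direction (-0.9659, 0.2588); cell (4,3); t to first gridline: x 0.3106, y 2.0478 (then +1.0353 / +3.8637)
    (3,3) via x @ 0.3106
    (2,3) via x @ 1.3459  # hit
  → r_1 = 1.3459
beam 2: φ=0°, α=210°
  direction (-0.8660, -0.5000); cell (4,3); t to first gridline: x 0.3464, y 0.9400 (then +1.1547 / +2.0000)
    (3,3) via x @ 0.3464
    (3,2) via y @ 0.9400
    (2,2) via x @ 1.5011
    (1,2) via x @ 2.6558  # hit
  → r_2 = 2.6558
beam 3: φ=45°, α=255°
  direction (-0.2588, -0.9659); cell (4,3); t to first gridline: x 1.1591, y 0.4866 (then +3.8637 / +1.0353)
    (4,2) via y @ 0.4866
    (3,2) via x @ 1.1591
    (3,1) via y @ 1.5219  # hit
  → r_3 = 1.5219

ranges = [1.3459, 2.6558, 1.5219]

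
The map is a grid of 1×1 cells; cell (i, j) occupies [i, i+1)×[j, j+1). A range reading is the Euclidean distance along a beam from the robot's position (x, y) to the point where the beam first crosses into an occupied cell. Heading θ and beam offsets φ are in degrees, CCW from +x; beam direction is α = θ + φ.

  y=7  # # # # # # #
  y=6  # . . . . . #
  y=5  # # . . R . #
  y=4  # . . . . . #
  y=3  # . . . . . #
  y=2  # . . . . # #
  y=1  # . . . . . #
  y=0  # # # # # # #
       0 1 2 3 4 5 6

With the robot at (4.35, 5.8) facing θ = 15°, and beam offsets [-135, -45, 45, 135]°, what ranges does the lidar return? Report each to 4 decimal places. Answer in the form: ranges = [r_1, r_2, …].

beam 1: φ=-135°, α=240°
  dir = (cos 240°, sin 240°) = (-0.5000, -0.8660); from cell (4,5)
  next x-line at t=0.7000, next y-line at t=0.9238; Δt_x=2.0000, Δt_y=1.1547
    x: enter (3,5) at t=0.7000
    y: enter (3,4) at t=0.9238
    y: enter (3,3) at t=2.0785
    x: enter (2,3) at t=2.7000
    y: enter (2,2) at t=3.2332
    y: enter (2,1) at t=4.3879
    x: enter (1,1) at t=4.7000
    y: enter (1,0) at t=5.5426 ← occupied
  → r_1 = 5.5426
beam 2: φ=-45°, α=330°
  dir = (cos 330°, sin 330°) = (0.8660, -0.5000); from cell (4,5)
  next x-line at t=0.7506, next y-line at t=1.6000; Δt_x=1.1547, Δt_y=2.0000
    x: enter (5,5) at t=0.7506
    y: enter (5,4) at t=1.6000
    x: enter (6,4) at t=1.9053 ← occupied
  → r_2 = 1.9053
beam 3: φ=45°, α=60°
  dir = (cos 60°, sin 60°) = (0.5000, 0.8660); from cell (4,5)
  next x-line at t=1.3000, next y-line at t=0.2309; Δt_x=2.0000, Δt_y=1.1547
    y: enter (4,6) at t=0.2309
    x: enter (5,6) at t=1.3000
    y: enter (5,7) at t=1.3856 ← occupied
  → r_3 = 1.3856
beam 4: φ=135°, α=150°
  dir = (cos 150°, sin 150°) = (-0.8660, 0.5000); from cell (4,5)
  next x-line at t=0.4041, next y-line at t=0.4000; Δt_x=1.1547, Δt_y=2.0000
    y: enter (4,6) at t=0.4000
    x: enter (3,6) at t=0.4041
    x: enter (2,6) at t=1.5588
    y: enter (2,7) at t=2.4000 ← occupied
  → r_4 = 2.4000

ranges = [5.5426, 1.9053, 1.3856, 2.4000]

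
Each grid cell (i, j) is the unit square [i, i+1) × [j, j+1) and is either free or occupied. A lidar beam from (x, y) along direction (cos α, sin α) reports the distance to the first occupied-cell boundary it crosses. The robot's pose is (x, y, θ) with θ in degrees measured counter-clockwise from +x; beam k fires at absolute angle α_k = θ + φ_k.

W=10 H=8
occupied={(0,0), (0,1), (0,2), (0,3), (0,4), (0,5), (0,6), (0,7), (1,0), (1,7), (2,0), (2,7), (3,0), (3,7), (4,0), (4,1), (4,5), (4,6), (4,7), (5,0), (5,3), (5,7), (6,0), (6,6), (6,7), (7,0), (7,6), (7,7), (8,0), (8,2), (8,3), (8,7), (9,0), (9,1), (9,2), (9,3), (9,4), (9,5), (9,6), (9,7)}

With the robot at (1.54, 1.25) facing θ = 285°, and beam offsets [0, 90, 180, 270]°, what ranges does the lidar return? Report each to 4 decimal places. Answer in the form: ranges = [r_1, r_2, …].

ranges = [0.2588, 2.5468, 2.0864, 0.5590]

beam 1: φ=0°, α=285°
  dir = (cos 285°, sin 285°) = (0.2588, -0.9659); from cell (1,1)
  next x-line at t=1.7773, next y-line at t=0.2588; Δt_x=3.8637, Δt_y=1.0353
    y: enter (1,0) at t=0.2588 ← occupied
  → r_1 = 0.2588
beam 2: φ=90°, α=15°
  dir = (cos 15°, sin 15°) = (0.9659, 0.2588); from cell (1,1)
  next x-line at t=0.4762, next y-line at t=2.8978; Δt_x=1.0353, Δt_y=3.8637
    x: enter (2,1) at t=0.4762
    x: enter (3,1) at t=1.5115
    x: enter (4,1) at t=2.5468 ← occupied
  → r_2 = 2.5468
beam 3: φ=180°, α=105°
  dir = (cos 105°, sin 105°) = (-0.2588, 0.9659); from cell (1,1)
  next x-line at t=2.0864, next y-line at t=0.7765; Δt_x=3.8637, Δt_y=1.0353
    y: enter (1,2) at t=0.7765
    y: enter (1,3) at t=1.8117
    x: enter (0,3) at t=2.0864 ← occupied
  → r_3 = 2.0864
beam 4: φ=270°, α=195°
  dir = (cos 195°, sin 195°) = (-0.9659, -0.2588); from cell (1,1)
  next x-line at t=0.5590, next y-line at t=0.9659; Δt_x=1.0353, Δt_y=3.8637
    x: enter (0,1) at t=0.5590 ← occupied
  → r_4 = 0.5590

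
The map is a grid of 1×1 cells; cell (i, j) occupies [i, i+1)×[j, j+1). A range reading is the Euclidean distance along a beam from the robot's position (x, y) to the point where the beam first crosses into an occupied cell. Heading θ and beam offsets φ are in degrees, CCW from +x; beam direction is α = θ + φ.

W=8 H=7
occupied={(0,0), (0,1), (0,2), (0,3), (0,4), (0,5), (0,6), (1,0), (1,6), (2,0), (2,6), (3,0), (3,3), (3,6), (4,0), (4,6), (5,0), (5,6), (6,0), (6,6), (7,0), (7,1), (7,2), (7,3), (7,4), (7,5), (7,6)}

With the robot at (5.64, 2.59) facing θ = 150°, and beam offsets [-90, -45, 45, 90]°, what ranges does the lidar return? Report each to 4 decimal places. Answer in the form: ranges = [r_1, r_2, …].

ranges = [2.7200, 3.5303, 4.8037, 1.8360]

beam 1: φ=-90°, α=60°
  direction (0.5000, 0.8660); cell (5,2); t to first gridline: x 0.7200, y 0.4734 (then +2.0000 / +1.1547)
    (5,3) via y @ 0.4734
    (6,3) via x @ 0.7200
    (6,4) via y @ 1.6281
    (7,4) via x @ 2.7200  # hit
  → r_1 = 2.7200
beam 2: φ=-45°, α=105°
  direction (-0.2588, 0.9659); cell (5,2); t to first gridline: x 2.4728, y 0.4245 (then +3.8637 / +1.0353)
    (5,3) via y @ 0.4245
    (5,4) via y @ 1.4597
    (4,4) via x @ 2.4728
    (4,5) via y @ 2.4950
    (4,6) via y @ 3.5303  # hit
  → r_2 = 3.5303
beam 3: φ=45°, α=195°
  direction (-0.9659, -0.2588); cell (5,2); t to first gridline: x 0.6626, y 2.2796 (then +1.0353 / +3.8637)
    (4,2) via x @ 0.6626
    (3,2) via x @ 1.6979
    (3,1) via y @ 2.2796
    (2,1) via x @ 2.7331
    (1,1) via x @ 3.7684
    (0,1) via x @ 4.8037  # hit
  → r_3 = 4.8037
beam 4: φ=90°, α=240°
  direction (-0.5000, -0.8660); cell (5,2); t to first gridline: x 1.2800, y 0.6813 (then +2.0000 / +1.1547)
    (5,1) via y @ 0.6813
    (4,1) via x @ 1.2800
    (4,0) via y @ 1.8360  # hit
  → r_4 = 1.8360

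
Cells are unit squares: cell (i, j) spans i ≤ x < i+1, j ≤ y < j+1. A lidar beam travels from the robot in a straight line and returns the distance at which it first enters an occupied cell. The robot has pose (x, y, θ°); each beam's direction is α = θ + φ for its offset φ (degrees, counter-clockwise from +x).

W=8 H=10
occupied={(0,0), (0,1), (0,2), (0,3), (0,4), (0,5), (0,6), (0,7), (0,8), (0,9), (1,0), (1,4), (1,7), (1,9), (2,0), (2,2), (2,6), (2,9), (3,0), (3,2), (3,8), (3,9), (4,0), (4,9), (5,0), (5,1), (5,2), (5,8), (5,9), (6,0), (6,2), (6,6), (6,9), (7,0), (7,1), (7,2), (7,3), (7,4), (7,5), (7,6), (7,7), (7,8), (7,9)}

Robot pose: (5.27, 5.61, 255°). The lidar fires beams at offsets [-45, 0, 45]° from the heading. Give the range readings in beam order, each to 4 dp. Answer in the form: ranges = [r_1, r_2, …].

ranges = [4.9306, 4.7726, 3.0138]

beam 1: φ=-45°, α=210°
  direction (-0.8660, -0.5000); cell (5,5); t to first gridline: x 0.3118, y 1.2200 (then +1.1547 / +2.0000)
    (4,5) via x @ 0.3118
    (4,4) via y @ 1.2200
    (3,4) via x @ 1.4665
    (2,4) via x @ 2.6212
    (2,3) via y @ 3.2200
    (1,3) via x @ 3.7759
    (0,3) via x @ 4.9306  # hit
  → r_1 = 4.9306
beam 2: φ=0°, α=255°
  direction (-0.2588, -0.9659); cell (5,5); t to first gridline: x 1.0432, y 0.6315 (then +3.8637 / +1.0353)
    (5,4) via y @ 0.6315
    (4,4) via x @ 1.0432
    (4,3) via y @ 1.6668
    (4,2) via y @ 2.7021
    (4,1) via y @ 3.7373
    (4,0) via y @ 4.7726  # hit
  → r_2 = 4.7726
beam 3: φ=45°, α=300°
  direction (0.5000, -0.8660); cell (5,5); t to first gridline: x 1.4600, y 0.7044 (then +2.0000 / +1.1547)
    (5,4) via y @ 0.7044
    (6,4) via x @ 1.4600
    (6,3) via y @ 1.8591
    (6,2) via y @ 3.0138  # hit
  → r_3 = 3.0138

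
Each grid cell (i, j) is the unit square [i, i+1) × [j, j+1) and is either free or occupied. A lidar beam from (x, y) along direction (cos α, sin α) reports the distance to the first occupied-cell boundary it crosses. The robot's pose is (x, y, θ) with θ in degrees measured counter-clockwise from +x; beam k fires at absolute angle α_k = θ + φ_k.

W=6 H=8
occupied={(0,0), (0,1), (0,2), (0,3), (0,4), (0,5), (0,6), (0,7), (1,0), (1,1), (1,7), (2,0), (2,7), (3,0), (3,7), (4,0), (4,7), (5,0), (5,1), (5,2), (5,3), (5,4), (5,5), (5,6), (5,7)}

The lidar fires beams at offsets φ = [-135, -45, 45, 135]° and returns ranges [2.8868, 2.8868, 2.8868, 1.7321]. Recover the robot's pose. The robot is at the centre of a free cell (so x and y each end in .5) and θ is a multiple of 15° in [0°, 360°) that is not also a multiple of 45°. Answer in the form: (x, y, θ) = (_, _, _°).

Enumerate (i+0.5, j+0.5, θ) over the 23 free cells and 16 admissible headings. For each, cast all 4 beams and compare to the given ranges.
  (2.5, 1.5, 120°): beam 1 = 1.9319 ≠ 2.8868 ✗
  (2.5, 2.5, 210°): beam 1 = 4.6587 ≠ 2.8868 ✗
  (4.5, 2.5, 285°): beam 1 = 4.0415 ≠ 2.8868 ✗
  …
  (2.5, 4.5, 15°): r_1=2.8868, r_2=2.8868, r_3=2.8868, r_4=1.7321 — all match ✓
Only this pose fits every beam.

(x, y, θ) = (2.5, 4.5, 15°)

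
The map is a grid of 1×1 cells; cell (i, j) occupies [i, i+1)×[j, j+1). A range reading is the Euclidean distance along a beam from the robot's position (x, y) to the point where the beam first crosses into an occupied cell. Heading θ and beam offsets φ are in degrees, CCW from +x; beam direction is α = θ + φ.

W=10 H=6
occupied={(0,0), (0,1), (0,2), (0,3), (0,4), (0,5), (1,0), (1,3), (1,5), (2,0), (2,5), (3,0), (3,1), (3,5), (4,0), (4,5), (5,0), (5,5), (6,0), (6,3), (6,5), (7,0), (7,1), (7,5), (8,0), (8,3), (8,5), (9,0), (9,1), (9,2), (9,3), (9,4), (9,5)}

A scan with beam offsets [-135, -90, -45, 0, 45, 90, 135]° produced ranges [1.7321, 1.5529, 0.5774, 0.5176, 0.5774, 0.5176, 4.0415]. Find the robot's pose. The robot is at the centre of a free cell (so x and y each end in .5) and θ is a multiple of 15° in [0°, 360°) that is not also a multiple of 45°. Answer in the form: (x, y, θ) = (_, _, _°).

The pose lattice has 27·16 = 432 candidates. Test each by forward raycasting.
  (3.5, 2.5, 105°): beam 1 = 3.0000 ≠ 1.7321 ✗
  (4.5, 1.5, 195°): beam 1 = 4.0415 ≠ 1.7321 ✗
  (5.5, 4.5, 15°): beam 1 = 3.0000 ≠ 1.7321 ✗
  …
  (2.5, 1.5, 285°): r_1=1.7321, r_2=1.5529, r_3=0.5774, r_4=0.5176, r_5=0.5774, r_6=0.5176, r_7=4.0415 — all match ✓
Unique over the lattice → pose = (2.5, 1.5, 285°).

(x, y, θ) = (2.5, 1.5, 285°)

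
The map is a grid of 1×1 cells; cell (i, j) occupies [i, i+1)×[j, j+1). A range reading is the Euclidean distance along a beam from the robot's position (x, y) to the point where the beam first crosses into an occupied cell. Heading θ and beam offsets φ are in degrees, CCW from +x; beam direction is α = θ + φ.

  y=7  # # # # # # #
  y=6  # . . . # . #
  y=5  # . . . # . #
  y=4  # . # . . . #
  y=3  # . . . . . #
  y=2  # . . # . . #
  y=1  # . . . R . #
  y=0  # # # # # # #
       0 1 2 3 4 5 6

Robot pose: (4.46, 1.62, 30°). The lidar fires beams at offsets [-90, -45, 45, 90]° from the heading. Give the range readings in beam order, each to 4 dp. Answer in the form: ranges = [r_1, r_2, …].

beam 1: φ=-90°, α=300°
  cosα=0.5000 sinα=-0.8660 | (4,1) | tMaxX 1.0800 tMaxY 0.7159 | tΔX 2.0000 tΔY 1.1547
    t=0.7159 [y] (4,0) — stop
  → r_1 = 0.7159
beam 2: φ=-45°, α=345°
  cosα=0.9659 sinα=-0.2588 | (4,1) | tMaxX 0.5590 tMaxY 2.3955 | tΔX 1.0353 tΔY 3.8637
    t=0.5590 [x] (5,1)
    t=1.5943 [x] (6,1) — stop
  → r_2 = 1.5943
beam 3: φ=45°, α=75°
  cosα=0.2588 sinα=0.9659 | (4,1) | tMaxX 2.0864 tMaxY 0.3934 | tΔX 3.8637 tΔY 1.0353
    t=0.3934 [y] (4,2)
    t=1.4287 [y] (4,3)
    t=2.0864 [x] (5,3)
    t=2.4640 [y] (5,4)
    t=3.4992 [y] (5,5)
    t=4.5345 [y] (5,6)
    t=5.5698 [y] (5,7) — stop
  → r_3 = 5.5698
beam 4: φ=90°, α=120°
  cosα=-0.5000 sinα=0.8660 | (4,1) | tMaxX 0.9200 tMaxY 0.4388 | tΔX 2.0000 tΔY 1.1547
    t=0.4388 [y] (4,2)
    t=0.9200 [x] (3,2) — stop
  → r_4 = 0.9200

ranges = [0.7159, 1.5943, 5.5698, 0.9200]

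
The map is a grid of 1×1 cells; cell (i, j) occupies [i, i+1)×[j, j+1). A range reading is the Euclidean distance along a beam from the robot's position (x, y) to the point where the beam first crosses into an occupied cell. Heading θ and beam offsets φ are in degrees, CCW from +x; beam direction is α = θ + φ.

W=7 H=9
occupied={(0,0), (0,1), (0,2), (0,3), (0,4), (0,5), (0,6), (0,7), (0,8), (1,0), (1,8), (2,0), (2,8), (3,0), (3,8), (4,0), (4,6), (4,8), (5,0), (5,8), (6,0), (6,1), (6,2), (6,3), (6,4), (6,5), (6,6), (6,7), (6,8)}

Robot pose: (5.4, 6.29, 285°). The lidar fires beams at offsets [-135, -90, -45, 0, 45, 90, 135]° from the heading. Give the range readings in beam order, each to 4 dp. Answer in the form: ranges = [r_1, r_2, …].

beam 1: φ=-135°, α=150°
  dir = (cos 150°, sin 150°) = (-0.8660, 0.5000); from cell (5,6)
  next x-line at t=0.4619, next y-line at t=1.4200; Δt_x=1.1547, Δt_y=2.0000
    x: enter (4,6) at t=0.4619 ← occupied
  → r_1 = 0.4619
beam 2: φ=-90°, α=195°
  dir = (cos 195°, sin 195°) = (-0.9659, -0.2588); from cell (5,6)
  next x-line at t=0.4141, next y-line at t=1.1205; Δt_x=1.0353, Δt_y=3.8637
    x: enter (4,6) at t=0.4141 ← occupied
  → r_2 = 0.4141
beam 3: φ=-45°, α=240°
  dir = (cos 240°, sin 240°) = (-0.5000, -0.8660); from cell (5,6)
  next x-line at t=0.8000, next y-line at t=0.3349; Δt_x=2.0000, Δt_y=1.1547
    y: enter (5,5) at t=0.3349
    x: enter (4,5) at t=0.8000
    y: enter (4,4) at t=1.4896
    y: enter (4,3) at t=2.6443
    x: enter (3,3) at t=2.8000
    y: enter (3,2) at t=3.7990
    x: enter (2,2) at t=4.8000
    y: enter (2,1) at t=4.9537
    y: enter (2,0) at t=6.1084 ← occupied
  → r_3 = 6.1084
beam 4: φ=0°, α=285°
  dir = (cos 285°, sin 285°) = (0.2588, -0.9659); from cell (5,6)
  next x-line at t=2.3182, next y-line at t=0.3002; Δt_x=3.8637, Δt_y=1.0353
    y: enter (5,5) at t=0.3002
    y: enter (5,4) at t=1.3355
    x: enter (6,4) at t=2.3182 ← occupied
  → r_4 = 2.3182
beam 5: φ=45°, α=330°
  dir = (cos 330°, sin 330°) = (0.8660, -0.5000); from cell (5,6)
  next x-line at t=0.6928, next y-line at t=0.5800; Δt_x=1.1547, Δt_y=2.0000
    y: enter (5,5) at t=0.5800
    x: enter (6,5) at t=0.6928 ← occupied
  → r_5 = 0.6928
beam 6: φ=90°, α=15°
  dir = (cos 15°, sin 15°) = (0.9659, 0.2588); from cell (5,6)
  next x-line at t=0.6212, next y-line at t=2.7432; Δt_x=1.0353, Δt_y=3.8637
    x: enter (6,6) at t=0.6212 ← occupied
  → r_6 = 0.6212
beam 7: φ=135°, α=60°
  dir = (cos 60°, sin 60°) = (0.5000, 0.8660); from cell (5,6)
  next x-line at t=1.2000, next y-line at t=0.8198; Δt_x=2.0000, Δt_y=1.1547
    y: enter (5,7) at t=0.8198
    x: enter (6,7) at t=1.2000 ← occupied
  → r_7 = 1.2000

ranges = [0.4619, 0.4141, 6.1084, 2.3182, 0.6928, 0.6212, 1.2000]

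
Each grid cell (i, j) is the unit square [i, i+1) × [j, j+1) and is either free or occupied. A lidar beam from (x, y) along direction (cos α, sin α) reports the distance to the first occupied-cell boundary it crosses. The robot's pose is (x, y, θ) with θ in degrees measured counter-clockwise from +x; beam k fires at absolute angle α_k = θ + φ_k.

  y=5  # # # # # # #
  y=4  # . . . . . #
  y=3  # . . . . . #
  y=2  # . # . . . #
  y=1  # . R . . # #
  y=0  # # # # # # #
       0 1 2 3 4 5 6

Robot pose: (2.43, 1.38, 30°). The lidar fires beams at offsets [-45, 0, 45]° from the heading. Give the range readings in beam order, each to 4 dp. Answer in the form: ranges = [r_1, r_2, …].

ranges = [1.4682, 4.1223, 0.6419]

beam 1: φ=-45°, α=345°
  dir = (cos 345°, sin 345°) = (0.9659, -0.2588); from cell (2,1)
  next x-line at t=0.5901, next y-line at t=1.4682; Δt_x=1.0353, Δt_y=3.8637
    x: enter (3,1) at t=0.5901
    y: enter (3,0) at t=1.4682 ← occupied
  → r_1 = 1.4682
beam 2: φ=0°, α=30°
  dir = (cos 30°, sin 30°) = (0.8660, 0.5000); from cell (2,1)
  next x-line at t=0.6582, next y-line at t=1.2400; Δt_x=1.1547, Δt_y=2.0000
    x: enter (3,1) at t=0.6582
    y: enter (3,2) at t=1.2400
    x: enter (4,2) at t=1.8129
    x: enter (5,2) at t=2.9676
    y: enter (5,3) at t=3.2400
    x: enter (6,3) at t=4.1223 ← occupied
  → r_2 = 4.1223
beam 3: φ=45°, α=75°
  dir = (cos 75°, sin 75°) = (0.2588, 0.9659); from cell (2,1)
  next x-line at t=2.2023, next y-line at t=0.6419; Δt_x=3.8637, Δt_y=1.0353
    y: enter (2,2) at t=0.6419 ← occupied
  → r_3 = 0.6419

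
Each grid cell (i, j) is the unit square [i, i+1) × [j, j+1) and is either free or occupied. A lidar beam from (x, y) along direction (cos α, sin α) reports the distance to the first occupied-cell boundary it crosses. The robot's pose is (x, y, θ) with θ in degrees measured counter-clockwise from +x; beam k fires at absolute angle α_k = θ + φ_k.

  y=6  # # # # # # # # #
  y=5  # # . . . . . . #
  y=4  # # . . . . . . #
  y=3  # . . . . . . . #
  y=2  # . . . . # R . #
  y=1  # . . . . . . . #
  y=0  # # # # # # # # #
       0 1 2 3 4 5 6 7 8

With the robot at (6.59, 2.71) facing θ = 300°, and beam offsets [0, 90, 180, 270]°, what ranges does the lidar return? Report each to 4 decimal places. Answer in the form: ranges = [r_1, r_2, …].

ranges = [1.9745, 1.6281, 3.7990, 0.6813]

beam 1: φ=0°, α=300°
  d=(0.5000,-0.8660)  start (6,2)  tX=0.8200 tY=0.8198  stride 1/|dx|=2.0000 1/|dy|=1.1547
    cross y-line → (6,1), t=0.8198
    cross x-line → (7,1), t=0.8200
    cross y-line → (7,0), t=1.9745 (wall)
  → r_1 = 1.9745
beam 2: φ=90°, α=30°
  d=(0.8660,0.5000)  start (6,2)  tX=0.4734 tY=0.5800  stride 1/|dx|=1.1547 1/|dy|=2.0000
    cross x-line → (7,2), t=0.4734
    cross y-line → (7,3), t=0.5800
    cross x-line → (8,3), t=1.6281 (wall)
  → r_2 = 1.6281
beam 3: φ=180°, α=120°
  d=(-0.5000,0.8660)  start (6,2)  tX=1.1800 tY=0.3349  stride 1/|dx|=2.0000 1/|dy|=1.1547
    cross y-line → (6,3), t=0.3349
    cross x-line → (5,3), t=1.1800
    cross y-line → (5,4), t=1.4896
    cross y-line → (5,5), t=2.6443
    cross x-line → (4,5), t=3.1800
    cross y-line → (4,6), t=3.7990 (wall)
  → r_3 = 3.7990
beam 4: φ=270°, α=210°
  d=(-0.8660,-0.5000)  start (6,2)  tX=0.6813 tY=1.4200  stride 1/|dx|=1.1547 1/|dy|=2.0000
    cross x-line → (5,2), t=0.6813 (wall)
  → r_4 = 0.6813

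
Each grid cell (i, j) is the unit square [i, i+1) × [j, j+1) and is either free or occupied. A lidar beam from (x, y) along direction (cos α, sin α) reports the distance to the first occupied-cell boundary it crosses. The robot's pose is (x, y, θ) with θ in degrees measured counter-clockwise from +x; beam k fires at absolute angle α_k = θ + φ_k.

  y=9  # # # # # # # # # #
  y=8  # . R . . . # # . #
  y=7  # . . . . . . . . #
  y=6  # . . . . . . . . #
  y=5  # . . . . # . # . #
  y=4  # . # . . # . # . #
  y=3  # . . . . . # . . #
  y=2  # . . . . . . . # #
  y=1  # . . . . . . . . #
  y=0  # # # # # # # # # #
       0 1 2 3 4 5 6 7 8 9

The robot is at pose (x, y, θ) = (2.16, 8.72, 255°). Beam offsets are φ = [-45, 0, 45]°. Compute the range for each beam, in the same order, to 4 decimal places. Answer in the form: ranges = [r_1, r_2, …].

beam 1: φ=-45°, α=210°
  d=(-0.8660,-0.5000)  start (2,8)  tX=0.1848 tY=1.4400  stride 1/|dx|=1.1547 1/|dy|=2.0000
    cross x-line → (1,8), t=0.1848
    cross x-line → (0,8), t=1.3395 (wall)
  → r_1 = 1.3395
beam 2: φ=0°, α=255°
  d=(-0.2588,-0.9659)  start (2,8)  tX=0.6182 tY=0.7454  stride 1/|dx|=3.8637 1/|dy|=1.0353
    cross x-line → (1,8), t=0.6182
    cross y-line → (1,7), t=0.7454
    cross y-line → (1,6), t=1.7807
    cross y-line → (1,5), t=2.8160
    cross y-line → (1,4), t=3.8512
    cross x-line → (0,4), t=4.4819 (wall)
  → r_2 = 4.4819
beam 3: φ=45°, α=300°
  d=(0.5000,-0.8660)  start (2,8)  tX=1.6800 tY=0.8314  stride 1/|dx|=2.0000 1/|dy|=1.1547
    cross y-line → (2,7), t=0.8314
    cross x-line → (3,7), t=1.6800
    cross y-line → (3,6), t=1.9861
    cross y-line → (3,5), t=3.1408
    cross x-line → (4,5), t=3.6800
    cross y-line → (4,4), t=4.2955
    cross y-line → (4,3), t=5.4502
    cross x-line → (5,3), t=5.6800
    cross y-line → (5,2), t=6.6049
    cross x-line → (6,2), t=7.6800
    cross y-line → (6,1), t=7.7596
    cross y-line → (6,0), t=8.9143 (wall)
  → r_3 = 8.9143

ranges = [1.3395, 4.4819, 8.9143]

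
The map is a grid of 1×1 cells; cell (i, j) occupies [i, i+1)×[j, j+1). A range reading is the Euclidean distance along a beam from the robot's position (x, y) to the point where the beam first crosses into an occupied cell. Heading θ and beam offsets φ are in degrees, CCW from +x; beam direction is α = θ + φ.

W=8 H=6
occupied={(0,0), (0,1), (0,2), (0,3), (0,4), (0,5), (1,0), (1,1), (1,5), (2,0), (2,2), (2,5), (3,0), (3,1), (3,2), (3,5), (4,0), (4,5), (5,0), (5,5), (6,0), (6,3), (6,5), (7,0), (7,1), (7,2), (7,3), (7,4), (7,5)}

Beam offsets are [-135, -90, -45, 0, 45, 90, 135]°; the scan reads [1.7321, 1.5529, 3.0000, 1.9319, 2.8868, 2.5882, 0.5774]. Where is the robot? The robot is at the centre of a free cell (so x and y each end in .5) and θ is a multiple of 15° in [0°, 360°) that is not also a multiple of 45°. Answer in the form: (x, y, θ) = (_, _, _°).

The pose lattice has 19·16 = 304 candidates. Test each by forward raycasting.
  (6.5, 2.5, 75°): beam 1 = 1.0000 ≠ 1.7321 ✗
  (1.5, 2.5, 105°): beam 1 = 0.5774 ≠ 1.7321 ✗
  (4.5, 2.5, 345°): beam 1 = 0.5774 ≠ 1.7321 ✗
  (1.5, 2.5, 210°): beam 1 = 2.5882 ≠ 1.7321 ✗
  …
  (5.5, 3.5, 195°): r_1=1.7321, r_2=1.5529, r_3=3.0000, r_4=1.9319, r_5=2.8868, r_6=2.5882, r_7=0.5774 — all match ✓
Unique over the lattice → pose = (5.5, 3.5, 195°).

(x, y, θ) = (5.5, 3.5, 195°)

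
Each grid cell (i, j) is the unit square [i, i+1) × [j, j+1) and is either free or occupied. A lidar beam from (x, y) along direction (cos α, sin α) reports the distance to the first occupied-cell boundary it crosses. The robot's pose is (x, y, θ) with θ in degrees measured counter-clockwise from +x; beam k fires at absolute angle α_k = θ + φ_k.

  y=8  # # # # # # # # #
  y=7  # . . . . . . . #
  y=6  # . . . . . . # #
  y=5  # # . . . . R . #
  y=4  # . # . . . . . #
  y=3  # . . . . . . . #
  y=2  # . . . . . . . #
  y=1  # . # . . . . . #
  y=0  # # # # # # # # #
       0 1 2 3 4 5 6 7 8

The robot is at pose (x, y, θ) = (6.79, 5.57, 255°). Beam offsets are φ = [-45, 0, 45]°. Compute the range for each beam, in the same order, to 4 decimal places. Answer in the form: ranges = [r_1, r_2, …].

beam 1: φ=-45°, α=210°
  direction (-0.8660, -0.5000); cell (6,5); t to first gridline: x 0.9122, y 1.1400 (then +1.1547 / +2.0000)
    (5,5) via x @ 0.9122
    (5,4) via y @ 1.1400
    (4,4) via x @ 2.0669
    (4,3) via y @ 3.1400
    (3,3) via x @ 3.2216
    (2,3) via x @ 4.3763
    (2,2) via y @ 5.1400
    (1,2) via x @ 5.5310
    (0,2) via x @ 6.6857  # hit
  → r_1 = 6.6857
beam 2: φ=0°, α=255°
  direction (-0.2588, -0.9659); cell (6,5); t to first gridline: x 3.0523, y 0.5901 (then +3.8637 / +1.0353)
    (6,4) via y @ 0.5901
    (6,3) via y @ 1.6254
    (6,2) via y @ 2.6607
    (5,2) via x @ 3.0523
    (5,1) via y @ 3.6959
    (5,0) via y @ 4.7312  # hit
  → r_2 = 4.7312
beam 3: φ=45°, α=300°
  direction (0.5000, -0.8660); cell (6,5); t to first gridline: x 0.4200, y 0.6582 (then +2.0000 / +1.1547)
    (7,5) via x @ 0.4200
    (7,4) via y @ 0.6582
    (7,3) via y @ 1.8129
    (8,3) via x @ 2.4200  # hit
  → r_3 = 2.4200

ranges = [6.6857, 4.7312, 2.4200]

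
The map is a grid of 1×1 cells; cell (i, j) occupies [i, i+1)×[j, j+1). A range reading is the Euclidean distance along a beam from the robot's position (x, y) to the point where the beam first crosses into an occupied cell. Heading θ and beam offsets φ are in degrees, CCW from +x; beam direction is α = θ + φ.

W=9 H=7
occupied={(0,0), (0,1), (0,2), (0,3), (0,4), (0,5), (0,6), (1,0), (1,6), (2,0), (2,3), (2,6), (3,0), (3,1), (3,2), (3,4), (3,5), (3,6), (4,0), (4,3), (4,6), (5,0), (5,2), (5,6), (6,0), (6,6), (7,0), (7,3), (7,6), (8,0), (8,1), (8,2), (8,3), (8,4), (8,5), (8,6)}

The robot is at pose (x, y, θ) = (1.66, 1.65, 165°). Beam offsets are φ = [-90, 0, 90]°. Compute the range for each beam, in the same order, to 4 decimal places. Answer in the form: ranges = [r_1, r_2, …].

ranges = [1.3976, 0.6833, 0.6729]

beam 1: φ=-90°, α=75°
  cosα=0.2588 sinα=0.9659 | (1,1) | tMaxX 1.3137 tMaxY 0.3623 | tΔX 3.8637 tΔY 1.0353
    t=0.3623 [y] (1,2)
    t=1.3137 [x] (2,2)
    t=1.3976 [y] (2,3) — stop
  → r_1 = 1.3976
beam 2: φ=0°, α=165°
  cosα=-0.9659 sinα=0.2588 | (1,1) | tMaxX 0.6833 tMaxY 1.3523 | tΔX 1.0353 tΔY 3.8637
    t=0.6833 [x] (0,1) — stop
  → r_2 = 0.6833
beam 3: φ=90°, α=255°
  cosα=-0.2588 sinα=-0.9659 | (1,1) | tMaxX 2.5500 tMaxY 0.6729 | tΔX 3.8637 tΔY 1.0353
    t=0.6729 [y] (1,0) — stop
  → r_3 = 0.6729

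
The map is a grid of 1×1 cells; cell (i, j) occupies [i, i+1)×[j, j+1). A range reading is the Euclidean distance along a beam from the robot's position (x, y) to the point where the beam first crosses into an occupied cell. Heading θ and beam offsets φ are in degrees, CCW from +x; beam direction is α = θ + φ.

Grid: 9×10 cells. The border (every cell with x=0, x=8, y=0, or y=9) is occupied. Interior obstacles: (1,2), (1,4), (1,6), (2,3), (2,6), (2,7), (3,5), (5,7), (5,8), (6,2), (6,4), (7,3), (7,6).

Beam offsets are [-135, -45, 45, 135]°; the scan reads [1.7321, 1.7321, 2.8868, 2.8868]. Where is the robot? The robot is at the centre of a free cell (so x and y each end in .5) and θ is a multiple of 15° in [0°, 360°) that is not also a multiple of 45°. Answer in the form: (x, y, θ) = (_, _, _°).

Candidates: 43 free-cell centres × 16 headings = 688 poses. Raycast each; keep the one whose scan matches to 4 dp.
  (4.5, 4.5, 345°): beam 2 = 4.0415 ≠ 1.7321 ✗
  (4.5, 5.5, 60°): beam 1 = 4.6587 ≠ 1.7321 ✗
  (4.5, 7.5, 345°): beam 2 = 3.0000 ≠ 1.7321 ✗
  …
  (4.5, 3.5, 165°): r_1=1.7321, r_2=1.7321, r_3=2.8868, r_4=2.8868 — all match ✓
No second candidate reproduces the full scan.

(x, y, θ) = (4.5, 3.5, 165°)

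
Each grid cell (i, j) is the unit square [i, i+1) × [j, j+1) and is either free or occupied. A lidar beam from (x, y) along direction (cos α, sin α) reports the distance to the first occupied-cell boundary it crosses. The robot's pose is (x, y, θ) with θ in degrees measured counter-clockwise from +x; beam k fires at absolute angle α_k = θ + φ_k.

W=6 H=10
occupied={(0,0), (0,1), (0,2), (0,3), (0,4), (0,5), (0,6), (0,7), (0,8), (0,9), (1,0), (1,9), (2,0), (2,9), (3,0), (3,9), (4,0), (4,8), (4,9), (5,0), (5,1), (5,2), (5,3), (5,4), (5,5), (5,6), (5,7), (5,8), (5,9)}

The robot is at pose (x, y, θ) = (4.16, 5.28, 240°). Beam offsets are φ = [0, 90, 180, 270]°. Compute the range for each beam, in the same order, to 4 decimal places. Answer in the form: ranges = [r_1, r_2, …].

beam 1: φ=0°, α=240°
  cosα=-0.5000 sinα=-0.8660 | (4,5) | tMaxX 0.3200 tMaxY 0.3233 | tΔX 2.0000 tΔY 1.1547
    t=0.3200 [x] (3,5)
    t=0.3233 [y] (3,4)
    t=1.4780 [y] (3,3)
    t=2.3200 [x] (2,3)
    t=2.6327 [y] (2,2)
    t=3.7874 [y] (2,1)
    t=4.3200 [x] (1,1)
    t=4.9421 [y] (1,0) — stop
  → r_1 = 4.9421
beam 2: φ=90°, α=330°
  cosα=0.8660 sinα=-0.5000 | (4,5) | tMaxX 0.9699 tMaxY 0.5600 | tΔX 1.1547 tΔY 2.0000
    t=0.5600 [y] (4,4)
    t=0.9699 [x] (5,4) — stop
  → r_2 = 0.9699
beam 3: φ=180°, α=60°
  cosα=0.5000 sinα=0.8660 | (4,5) | tMaxX 1.6800 tMaxY 0.8314 | tΔX 2.0000 tΔY 1.1547
    t=0.8314 [y] (4,6)
    t=1.6800 [x] (5,6) — stop
  → r_3 = 1.6800
beam 4: φ=270°, α=150°
  cosα=-0.8660 sinα=0.5000 | (4,5) | tMaxX 0.1848 tMaxY 1.4400 | tΔX 1.1547 tΔY 2.0000
    t=0.1848 [x] (3,5)
    t=1.3395 [x] (2,5)
    t=1.4400 [y] (2,6)
    t=2.4942 [x] (1,6)
    t=3.4400 [y] (1,7)
    t=3.6489 [x] (0,7) — stop
  → r_4 = 3.6489

ranges = [4.9421, 0.9699, 1.6800, 3.6489]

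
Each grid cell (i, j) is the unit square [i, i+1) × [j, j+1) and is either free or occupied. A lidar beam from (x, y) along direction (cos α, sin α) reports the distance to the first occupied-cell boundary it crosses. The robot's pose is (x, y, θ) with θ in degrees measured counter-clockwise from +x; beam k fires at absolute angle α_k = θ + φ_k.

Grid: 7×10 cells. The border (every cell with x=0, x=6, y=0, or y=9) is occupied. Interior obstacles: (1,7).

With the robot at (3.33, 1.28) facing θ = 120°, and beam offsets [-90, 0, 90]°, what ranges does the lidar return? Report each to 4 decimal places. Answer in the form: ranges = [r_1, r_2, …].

beam 1: φ=-90°, α=30°
  dir = (cos 30°, sin 30°) = (0.8660, 0.5000); from cell (3,1)
  next x-line at t=0.7736, next y-line at t=1.4400; Δt_x=1.1547, Δt_y=2.0000
    x: enter (4,1) at t=0.7736
    y: enter (4,2) at t=1.4400
    x: enter (5,2) at t=1.9283
    x: enter (6,2) at t=3.0831 ← occupied
  → r_1 = 3.0831
beam 2: φ=0°, α=120°
  dir = (cos 120°, sin 120°) = (-0.5000, 0.8660); from cell (3,1)
  next x-line at t=0.6600, next y-line at t=0.8314; Δt_x=2.0000, Δt_y=1.1547
    x: enter (2,1) at t=0.6600
    y: enter (2,2) at t=0.8314
    y: enter (2,3) at t=1.9861
    x: enter (1,3) at t=2.6600
    y: enter (1,4) at t=3.1408
    y: enter (1,5) at t=4.2955
    x: enter (0,5) at t=4.6600 ← occupied
  → r_2 = 4.6600
beam 3: φ=90°, α=210°
  dir = (cos 210°, sin 210°) = (-0.8660, -0.5000); from cell (3,1)
  next x-line at t=0.3811, next y-line at t=0.5600; Δt_x=1.1547, Δt_y=2.0000
    x: enter (2,1) at t=0.3811
    y: enter (2,0) at t=0.5600 ← occupied
  → r_3 = 0.5600

ranges = [3.0831, 4.6600, 0.5600]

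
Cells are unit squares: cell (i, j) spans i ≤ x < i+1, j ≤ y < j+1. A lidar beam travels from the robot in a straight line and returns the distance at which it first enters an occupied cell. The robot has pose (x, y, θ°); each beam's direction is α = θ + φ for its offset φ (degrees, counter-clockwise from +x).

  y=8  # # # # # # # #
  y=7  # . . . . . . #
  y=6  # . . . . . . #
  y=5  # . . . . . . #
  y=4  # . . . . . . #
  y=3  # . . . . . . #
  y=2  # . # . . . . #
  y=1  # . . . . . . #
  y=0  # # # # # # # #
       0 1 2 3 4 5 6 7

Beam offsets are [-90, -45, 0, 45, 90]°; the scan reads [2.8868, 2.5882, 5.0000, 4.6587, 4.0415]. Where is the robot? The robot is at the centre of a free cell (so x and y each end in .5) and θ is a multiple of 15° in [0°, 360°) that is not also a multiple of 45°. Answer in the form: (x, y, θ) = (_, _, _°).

Candidates: 41 free-cell centres × 16 headings = 656 poses. Raycast each; keep the one whose scan matches to 4 dp.
  (5.5, 3.5, 210°): beam 1 = 5.1962 ≠ 2.8868 ✗
  (4.5, 6.5, 75°): beam 1 = 2.5882 ≠ 2.8868 ✗
  (3.5, 5.5, 345°): beam 1 = 2.5882 ≠ 2.8868 ✗
  …
  (4.5, 3.5, 60°): r_1=2.8868, r_2=2.5882, r_3=5.0000, r_4=4.6587, r_5=4.0415 — all match ✓
Unique over the lattice → pose = (4.5, 3.5, 60°).

(x, y, θ) = (4.5, 3.5, 60°)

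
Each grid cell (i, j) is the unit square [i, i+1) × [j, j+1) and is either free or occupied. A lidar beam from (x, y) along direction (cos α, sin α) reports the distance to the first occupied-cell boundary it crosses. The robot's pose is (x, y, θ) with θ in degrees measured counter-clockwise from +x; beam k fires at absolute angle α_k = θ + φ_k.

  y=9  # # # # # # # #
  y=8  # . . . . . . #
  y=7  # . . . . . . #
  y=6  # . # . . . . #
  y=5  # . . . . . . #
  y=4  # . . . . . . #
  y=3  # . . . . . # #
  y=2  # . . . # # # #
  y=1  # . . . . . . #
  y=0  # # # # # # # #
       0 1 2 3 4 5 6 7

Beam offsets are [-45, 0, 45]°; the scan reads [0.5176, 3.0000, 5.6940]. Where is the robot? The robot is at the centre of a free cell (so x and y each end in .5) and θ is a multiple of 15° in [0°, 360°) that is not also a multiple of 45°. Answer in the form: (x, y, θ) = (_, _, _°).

Enumerate (i+0.5, j+0.5, θ) over the 43 free cells and 16 admissible headings. For each, cast all 3 beams and compare to the given ranges.
  (5.5, 1.5, 195°): beam 1 = 1.0000 ≠ 0.5176 ✗
  (4.5, 8.5, 330°): beam 1 = 5.6940 ≠ 0.5176 ✗
  (1.5, 5.5, 150°): beam 1 = 1.9319 ≠ 0.5176 ✗
  (4.5, 4.5, 240°): beam 1 = 3.6235 ≠ 0.5176 ✗
  …
  (5.5, 3.5, 60°): r_1=0.5176, r_2=3.0000, r_3=5.6940 — all match ✓
No second candidate reproduces the full scan.

(x, y, θ) = (5.5, 3.5, 60°)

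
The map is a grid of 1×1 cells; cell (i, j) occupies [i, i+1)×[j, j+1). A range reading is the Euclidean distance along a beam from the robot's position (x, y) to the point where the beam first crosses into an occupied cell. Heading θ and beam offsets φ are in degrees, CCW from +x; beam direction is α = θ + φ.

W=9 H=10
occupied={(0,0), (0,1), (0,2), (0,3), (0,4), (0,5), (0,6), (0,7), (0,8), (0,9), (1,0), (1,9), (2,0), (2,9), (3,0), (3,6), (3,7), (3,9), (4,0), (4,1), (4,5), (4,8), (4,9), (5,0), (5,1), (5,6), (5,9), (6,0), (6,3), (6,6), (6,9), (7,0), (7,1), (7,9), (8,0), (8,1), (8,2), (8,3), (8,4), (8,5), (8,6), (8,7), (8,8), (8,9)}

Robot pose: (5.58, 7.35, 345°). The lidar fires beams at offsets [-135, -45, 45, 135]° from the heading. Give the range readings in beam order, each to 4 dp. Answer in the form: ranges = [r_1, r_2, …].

beam 1: φ=-135°, α=210°
  d=(-0.8660,-0.5000)  start (5,7)  tX=0.6697 tY=0.7000  stride 1/|dx|=1.1547 1/|dy|=2.0000
    cross x-line → (4,7), t=0.6697
    cross y-line → (4,6), t=0.7000
    cross x-line → (3,6), t=1.8244 (wall)
  → r_1 = 1.8244
beam 2: φ=-45°, α=300°
  d=(0.5000,-0.8660)  start (5,7)  tX=0.8400 tY=0.4041  stride 1/|dx|=2.0000 1/|dy|=1.1547
    cross y-line → (5,6), t=0.4041 (wall)
  → r_2 = 0.4041
beam 3: φ=45°, α=30°
  d=(0.8660,0.5000)  start (5,7)  tX=0.4850 tY=1.3000  stride 1/|dx|=1.1547 1/|dy|=2.0000
    cross x-line → (6,7), t=0.4850
    cross y-line → (6,8), t=1.3000
    cross x-line → (7,8), t=1.6397
    cross x-line → (8,8), t=2.7944 (wall)
  → r_3 = 2.7944
beam 4: φ=135°, α=120°
  d=(-0.5000,0.8660)  start (5,7)  tX=1.1600 tY=0.7506  stride 1/|dx|=2.0000 1/|dy|=1.1547
    cross y-line → (5,8), t=0.7506
    cross x-line → (4,8), t=1.1600 (wall)
  → r_4 = 1.1600

ranges = [1.8244, 0.4041, 2.7944, 1.1600]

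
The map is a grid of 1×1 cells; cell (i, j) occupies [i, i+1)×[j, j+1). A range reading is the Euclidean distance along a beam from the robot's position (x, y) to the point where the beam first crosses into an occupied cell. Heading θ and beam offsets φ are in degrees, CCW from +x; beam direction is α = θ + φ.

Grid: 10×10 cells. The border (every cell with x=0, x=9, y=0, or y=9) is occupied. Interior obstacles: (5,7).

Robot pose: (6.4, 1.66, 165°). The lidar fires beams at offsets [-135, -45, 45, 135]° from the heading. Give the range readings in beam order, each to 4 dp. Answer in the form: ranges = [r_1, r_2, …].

beam 1: φ=-135°, α=30°
  d=(0.8660,0.5000)  start (6,1)  tX=0.6928 tY=0.6800  stride 1/|dx|=1.1547 1/|dy|=2.0000
    cross y-line → (6,2), t=0.6800
    cross x-line → (7,2), t=0.6928
    cross x-line → (8,2), t=1.8475
    cross y-line → (8,3), t=2.6800
    cross x-line → (9,3), t=3.0022 (wall)
  → r_1 = 3.0022
beam 2: φ=-45°, α=120°
  d=(-0.5000,0.8660)  start (6,1)  tX=0.8000 tY=0.3926  stride 1/|dx|=2.0000 1/|dy|=1.1547
    cross y-line → (6,2), t=0.3926
    cross x-line → (5,2), t=0.8000
    cross y-line → (5,3), t=1.5473
    cross y-line → (5,4), t=2.7020
    cross x-line → (4,4), t=2.8000
    cross y-line → (4,5), t=3.8567
    cross x-line → (3,5), t=4.8000
    cross y-line → (3,6), t=5.0114
    cross y-line → (3,7), t=6.1661
    cross x-line → (2,7), t=6.8000
    cross y-line → (2,8), t=7.3208
    cross y-line → (2,9), t=8.4755 (wall)
  → r_2 = 8.4755
beam 3: φ=45°, α=210°
  d=(-0.8660,-0.5000)  start (6,1)  tX=0.4619 tY=1.3200  stride 1/|dx|=1.1547 1/|dy|=2.0000
    cross x-line → (5,1), t=0.4619
    cross y-line → (5,0), t=1.3200 (wall)
  → r_3 = 1.3200
beam 4: φ=135°, α=300°
  d=(0.5000,-0.8660)  start (6,1)  tX=1.2000 tY=0.7621  stride 1/|dx|=2.0000 1/|dy|=1.1547
    cross y-line → (6,0), t=0.7621 (wall)
  → r_4 = 0.7621

ranges = [3.0022, 8.4755, 1.3200, 0.7621]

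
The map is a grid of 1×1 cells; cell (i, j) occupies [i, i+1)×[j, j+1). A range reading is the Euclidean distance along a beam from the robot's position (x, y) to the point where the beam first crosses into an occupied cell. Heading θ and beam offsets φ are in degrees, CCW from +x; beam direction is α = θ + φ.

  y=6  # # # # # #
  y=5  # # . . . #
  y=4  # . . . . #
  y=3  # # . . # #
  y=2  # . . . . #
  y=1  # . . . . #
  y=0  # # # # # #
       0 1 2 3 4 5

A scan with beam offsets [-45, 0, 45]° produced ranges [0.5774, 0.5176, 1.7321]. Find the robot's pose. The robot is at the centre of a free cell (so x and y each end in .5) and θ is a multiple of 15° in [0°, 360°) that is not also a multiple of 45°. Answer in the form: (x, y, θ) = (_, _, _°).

(x, y, θ) = (2.5, 5.5, 195°)

Candidates: 17 free-cell centres × 16 headings = 272 poses. Raycast each; keep the one whose scan matches to 4 dp.
  (3.5, 3.5, 195°): beam 1 = 2.8868 ≠ 0.5774 ✗
  (2.5, 3.5, 285°): beam 1 = 2.8868 ≠ 0.5774 ✗
  (1.5, 4.5, 120°): beam 1 = 0.5176 ≠ 0.5774 ✗
  (2.5, 4.5, 105°): beam 1 = 1.7321 ≠ 0.5774 ✗
  …
  (2.5, 5.5, 195°): r_1=0.5774, r_2=0.5176, r_3=1.7321 — all match ✓
Only this pose fits every beam.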